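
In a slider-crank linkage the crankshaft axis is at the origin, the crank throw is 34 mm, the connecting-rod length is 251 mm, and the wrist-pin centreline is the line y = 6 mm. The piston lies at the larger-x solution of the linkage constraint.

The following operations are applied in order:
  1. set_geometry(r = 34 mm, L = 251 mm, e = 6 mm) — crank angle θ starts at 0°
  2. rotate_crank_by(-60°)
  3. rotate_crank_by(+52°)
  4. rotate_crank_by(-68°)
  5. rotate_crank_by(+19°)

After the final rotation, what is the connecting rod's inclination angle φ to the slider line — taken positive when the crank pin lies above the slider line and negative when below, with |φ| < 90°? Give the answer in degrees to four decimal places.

set_geometry: r = 34 mm, L = 251 mm, e = 6 mm; θ ← 0°
rotate_crank_by(-60°): θ ← 0° -60° = -60°
rotate_crank_by(+52°): θ ← -60° +52° = -8°
rotate_crank_by(-68°): θ ← -8° -68° = -76°
rotate_crank_by(+19°): θ ← -76° +19° = -57°
crank pin P = (r cos θ, r sin θ) = (18.517727, -28.514799)
h = r sin θ − e = -28.514799 − 6 = -34.514799
sin φ = h / L = -34.514799 / 251 = -0.13750916
φ = arcsin(-0.13750916) = -7.903738°

-7.9037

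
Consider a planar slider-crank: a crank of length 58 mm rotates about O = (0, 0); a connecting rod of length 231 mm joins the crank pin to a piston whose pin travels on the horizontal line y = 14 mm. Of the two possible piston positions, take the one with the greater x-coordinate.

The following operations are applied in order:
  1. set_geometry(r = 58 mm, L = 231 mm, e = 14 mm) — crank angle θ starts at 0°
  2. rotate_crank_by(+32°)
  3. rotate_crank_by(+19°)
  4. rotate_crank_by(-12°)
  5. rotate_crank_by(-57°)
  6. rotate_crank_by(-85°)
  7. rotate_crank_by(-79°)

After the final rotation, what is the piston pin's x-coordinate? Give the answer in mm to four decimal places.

172.7247

set_geometry: r = 58 mm, L = 231 mm, e = 14 mm; θ ← 0°
rotate_crank_by(+32°): θ ← 0° +32° = 32°
rotate_crank_by(+19°): θ ← 32° +19° = 51°
rotate_crank_by(-12°): θ ← 51° -12° = 39°
rotate_crank_by(-57°): θ ← 39° -57° = -18°
rotate_crank_by(-85°): θ ← -18° -85° = -103°
rotate_crank_by(-79°): θ ← -103° -79° = -182°
crank pin P = (r cos θ, r sin θ) = (-57.964668, 2.024171)
h = r sin θ − e = 2.024171 − 14 = -11.975829
x = r cos θ + √(L² − h²) = -57.964668 + √(53361.0 − 143.4205) = -57.964668 + 230.689357 = 172.724689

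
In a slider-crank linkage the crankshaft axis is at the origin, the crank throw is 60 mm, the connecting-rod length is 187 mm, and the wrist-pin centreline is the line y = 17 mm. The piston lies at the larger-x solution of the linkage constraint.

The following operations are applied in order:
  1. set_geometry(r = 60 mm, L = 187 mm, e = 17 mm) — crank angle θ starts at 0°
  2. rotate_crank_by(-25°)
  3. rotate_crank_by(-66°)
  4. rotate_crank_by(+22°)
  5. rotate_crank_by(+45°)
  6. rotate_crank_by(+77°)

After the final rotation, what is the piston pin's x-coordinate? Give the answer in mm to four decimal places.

220.5352

set_geometry: r = 60 mm, L = 187 mm, e = 17 mm; θ ← 0°
rotate_crank_by(-25°): θ ← 0° -25° = -25°
rotate_crank_by(-66°): θ ← -25° -66° = -91°
rotate_crank_by(+22°): θ ← -91° +22° = -69°
rotate_crank_by(+45°): θ ← -69° +45° = -24°
rotate_crank_by(+77°): θ ← -24° +77° = 53°
crank pin P = (r cos θ, r sin θ) = (36.108901, 47.918131)
h = r sin θ − e = 47.918131 − 17 = 30.918131
x = r cos θ + √(L² − h²) = 36.108901 + √(34969.0 − 955.9308) = 36.108901 + 184.426325 = 220.535226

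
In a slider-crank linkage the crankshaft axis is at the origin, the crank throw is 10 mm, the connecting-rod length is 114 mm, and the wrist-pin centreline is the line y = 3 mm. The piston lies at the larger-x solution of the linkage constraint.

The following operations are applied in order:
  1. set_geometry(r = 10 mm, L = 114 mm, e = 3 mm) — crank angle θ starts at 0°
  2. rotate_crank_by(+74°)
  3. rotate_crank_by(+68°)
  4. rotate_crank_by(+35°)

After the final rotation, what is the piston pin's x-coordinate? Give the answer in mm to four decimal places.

set_geometry: r = 10 mm, L = 114 mm, e = 3 mm; θ ← 0°
rotate_crank_by(+74°): θ ← 0° +74° = 74°
rotate_crank_by(+68°): θ ← 74° +68° = 142°
rotate_crank_by(+35°): θ ← 142° +35° = 177°
crank pin P = (r cos θ, r sin θ) = (-9.986295, 0.523360)
h = r sin θ − e = 0.523360 − 3 = -2.476640
x = r cos θ + √(L² − h²) = -9.986295 + √(12996.0 − 6.1337) = -9.986295 + 113.973094 = 103.986799

103.9868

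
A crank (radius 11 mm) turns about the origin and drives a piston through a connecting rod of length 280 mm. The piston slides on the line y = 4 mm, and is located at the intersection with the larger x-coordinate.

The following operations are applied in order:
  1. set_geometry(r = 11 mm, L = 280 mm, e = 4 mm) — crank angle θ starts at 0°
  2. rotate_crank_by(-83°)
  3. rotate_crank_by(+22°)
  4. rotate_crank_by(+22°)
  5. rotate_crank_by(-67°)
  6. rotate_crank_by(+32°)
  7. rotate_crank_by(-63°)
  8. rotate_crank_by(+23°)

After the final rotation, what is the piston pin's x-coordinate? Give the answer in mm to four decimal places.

275.1732

set_geometry: r = 11 mm, L = 280 mm, e = 4 mm; θ ← 0°
rotate_crank_by(-83°): θ ← 0° -83° = -83°
rotate_crank_by(+22°): θ ← -83° +22° = -61°
rotate_crank_by(+22°): θ ← -61° +22° = -39°
rotate_crank_by(-67°): θ ← -39° -67° = -106°
rotate_crank_by(+32°): θ ← -106° +32° = -74°
rotate_crank_by(-63°): θ ← -74° -63° = -137°
rotate_crank_by(+23°): θ ← -137° +23° = -114°
crank pin P = (r cos θ, r sin θ) = (-4.474103, -10.049000)
h = r sin θ − e = -10.049000 − 4 = -14.049000
x = r cos θ + √(L² − h²) = -4.474103 + √(78400.0 − 197.3744) = -4.474103 + 279.647324 = 275.173221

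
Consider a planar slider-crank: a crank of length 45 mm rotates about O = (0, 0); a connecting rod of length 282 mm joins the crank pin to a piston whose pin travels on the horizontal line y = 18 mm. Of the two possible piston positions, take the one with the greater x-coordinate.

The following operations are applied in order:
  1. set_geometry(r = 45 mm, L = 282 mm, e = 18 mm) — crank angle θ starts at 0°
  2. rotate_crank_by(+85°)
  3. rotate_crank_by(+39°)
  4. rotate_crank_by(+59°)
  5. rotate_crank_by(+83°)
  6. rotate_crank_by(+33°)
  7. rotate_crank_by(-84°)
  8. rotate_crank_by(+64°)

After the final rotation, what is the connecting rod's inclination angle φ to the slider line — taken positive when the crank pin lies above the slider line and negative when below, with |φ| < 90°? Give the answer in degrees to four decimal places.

-12.7936

set_geometry: r = 45 mm, L = 282 mm, e = 18 mm; θ ← 0°
rotate_crank_by(+85°): θ ← 0° +85° = 85°
rotate_crank_by(+39°): θ ← 85° +39° = 124°
rotate_crank_by(+59°): θ ← 124° +59° = 183°
rotate_crank_by(+83°): θ ← 183° +83° = 266°
rotate_crank_by(+33°): θ ← 266° +33° = 299°
rotate_crank_by(-84°): θ ← 299° -84° = 215°
rotate_crank_by(+64°): θ ← 215° +64° = 279°
crank pin P = (r cos θ, r sin θ) = (7.039551, -44.445975)
h = r sin θ − e = -44.445975 − 18 = -62.445975
sin φ = h / L = -62.445975 / 282 = -0.22143963
φ = arcsin(-0.22143963) = -12.793603°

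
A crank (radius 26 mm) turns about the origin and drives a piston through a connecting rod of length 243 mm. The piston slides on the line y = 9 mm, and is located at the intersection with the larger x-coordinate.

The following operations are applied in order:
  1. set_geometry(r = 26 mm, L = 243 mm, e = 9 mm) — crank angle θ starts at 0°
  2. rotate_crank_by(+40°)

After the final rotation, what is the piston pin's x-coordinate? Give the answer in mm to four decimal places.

set_geometry: r = 26 mm, L = 243 mm, e = 9 mm; θ ← 0°
rotate_crank_by(+40°): θ ← 0° +40° = 40°
crank pin P = (r cos θ, r sin θ) = (19.917156, 16.712478)
h = r sin θ − e = 16.712478 − 9 = 7.712478
x = r cos θ + √(L² − h²) = 19.917156 + √(59049.0 − 59.4823) = 19.917156 + 242.877578 = 262.794733

262.7947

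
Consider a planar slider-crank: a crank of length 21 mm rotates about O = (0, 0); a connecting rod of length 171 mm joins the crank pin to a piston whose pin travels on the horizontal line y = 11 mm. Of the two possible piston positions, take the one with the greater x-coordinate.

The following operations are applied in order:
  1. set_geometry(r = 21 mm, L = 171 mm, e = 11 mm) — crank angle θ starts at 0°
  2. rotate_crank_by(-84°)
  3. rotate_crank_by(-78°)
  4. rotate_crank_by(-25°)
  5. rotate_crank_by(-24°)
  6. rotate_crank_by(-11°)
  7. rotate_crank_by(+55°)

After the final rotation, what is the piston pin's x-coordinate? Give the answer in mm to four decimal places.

set_geometry: r = 21 mm, L = 171 mm, e = 11 mm; θ ← 0°
rotate_crank_by(-84°): θ ← 0° -84° = -84°
rotate_crank_by(-78°): θ ← -84° -78° = -162°
rotate_crank_by(-25°): θ ← -162° -25° = -187°
rotate_crank_by(-24°): θ ← -187° -24° = -211°
rotate_crank_by(-11°): θ ← -211° -11° = -222°
rotate_crank_by(+55°): θ ← -222° +55° = -167°
crank pin P = (r cos θ, r sin θ) = (-20.461771, -4.723972)
h = r sin θ − e = -4.723972 − 11 = -15.723972
x = r cos θ + √(L² − h²) = -20.461771 + √(29241.0 − 247.2433) = -20.461771 + 170.275532 = 149.813760

149.8138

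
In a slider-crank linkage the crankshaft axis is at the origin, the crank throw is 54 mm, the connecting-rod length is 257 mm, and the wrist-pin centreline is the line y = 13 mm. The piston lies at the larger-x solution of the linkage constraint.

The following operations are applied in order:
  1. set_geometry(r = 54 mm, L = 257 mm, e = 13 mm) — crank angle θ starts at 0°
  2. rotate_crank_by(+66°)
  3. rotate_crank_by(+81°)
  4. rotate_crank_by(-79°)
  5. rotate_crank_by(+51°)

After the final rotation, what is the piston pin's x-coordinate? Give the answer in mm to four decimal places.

set_geometry: r = 54 mm, L = 257 mm, e = 13 mm; θ ← 0°
rotate_crank_by(+66°): θ ← 0° +66° = 66°
rotate_crank_by(+81°): θ ← 66° +81° = 147°
rotate_crank_by(-79°): θ ← 147° -79° = 68°
rotate_crank_by(+51°): θ ← 68° +51° = 119°
crank pin P = (r cos θ, r sin θ) = (-26.179719, 47.229464)
h = r sin θ − e = 47.229464 − 13 = 34.229464
x = r cos θ + √(L² − h²) = -26.179719 + √(66049.0 − 1171.6562) = -26.179719 + 254.710313 = 228.530594

228.5306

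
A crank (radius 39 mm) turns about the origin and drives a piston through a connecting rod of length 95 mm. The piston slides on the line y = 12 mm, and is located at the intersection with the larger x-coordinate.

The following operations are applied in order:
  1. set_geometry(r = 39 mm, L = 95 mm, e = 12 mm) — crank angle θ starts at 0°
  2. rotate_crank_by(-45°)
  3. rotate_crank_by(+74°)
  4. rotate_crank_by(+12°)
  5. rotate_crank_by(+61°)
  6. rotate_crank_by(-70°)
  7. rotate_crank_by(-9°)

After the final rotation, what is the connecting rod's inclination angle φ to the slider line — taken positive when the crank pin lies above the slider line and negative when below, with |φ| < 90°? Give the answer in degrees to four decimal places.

set_geometry: r = 39 mm, L = 95 mm, e = 12 mm; θ ← 0°
rotate_crank_by(-45°): θ ← 0° -45° = -45°
rotate_crank_by(+74°): θ ← -45° +74° = 29°
rotate_crank_by(+12°): θ ← 29° +12° = 41°
rotate_crank_by(+61°): θ ← 41° +61° = 102°
rotate_crank_by(-70°): θ ← 102° -70° = 32°
rotate_crank_by(-9°): θ ← 32° -9° = 23°
crank pin P = (r cos θ, r sin θ) = (35.899689, 15.238514)
h = r sin θ − e = 15.238514 − 12 = 3.238514
sin φ = h / L = 3.238514 / 95 = 0.03408962
φ = arcsin(0.03408962) = 1.953570°

1.9536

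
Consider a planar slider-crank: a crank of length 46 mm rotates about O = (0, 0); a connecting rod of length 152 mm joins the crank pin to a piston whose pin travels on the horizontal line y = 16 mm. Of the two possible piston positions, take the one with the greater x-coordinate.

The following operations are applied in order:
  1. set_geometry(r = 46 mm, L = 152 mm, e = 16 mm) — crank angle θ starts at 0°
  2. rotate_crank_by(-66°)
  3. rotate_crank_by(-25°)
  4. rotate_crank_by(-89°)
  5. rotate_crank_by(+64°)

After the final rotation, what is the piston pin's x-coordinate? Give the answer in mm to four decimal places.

set_geometry: r = 46 mm, L = 152 mm, e = 16 mm; θ ← 0°
rotate_crank_by(-66°): θ ← 0° -66° = -66°
rotate_crank_by(-25°): θ ← -66° -25° = -91°
rotate_crank_by(-89°): θ ← -91° -89° = -180°
rotate_crank_by(+64°): θ ← -180° +64° = -116°
crank pin P = (r cos θ, r sin θ) = (-20.165073, -41.344526)
h = r sin θ − e = -41.344526 − 16 = -57.344526
x = r cos θ + √(L² − h²) = -20.165073 + √(23104.0 − 3288.3947) = -20.165073 + 140.767913 = 120.602840

120.6028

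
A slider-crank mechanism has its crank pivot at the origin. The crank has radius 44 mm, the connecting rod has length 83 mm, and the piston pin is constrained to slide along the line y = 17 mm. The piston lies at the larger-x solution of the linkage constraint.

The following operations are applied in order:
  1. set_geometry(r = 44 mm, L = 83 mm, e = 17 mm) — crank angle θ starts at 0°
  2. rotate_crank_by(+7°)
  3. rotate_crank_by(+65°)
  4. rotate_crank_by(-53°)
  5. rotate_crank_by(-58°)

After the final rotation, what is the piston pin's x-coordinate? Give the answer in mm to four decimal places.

set_geometry: r = 44 mm, L = 83 mm, e = 17 mm; θ ← 0°
rotate_crank_by(+7°): θ ← 0° +7° = 7°
rotate_crank_by(+65°): θ ← 7° +65° = 72°
rotate_crank_by(-53°): θ ← 72° -53° = 19°
rotate_crank_by(-58°): θ ← 19° -58° = -39°
crank pin P = (r cos θ, r sin θ) = (34.194422, -27.690097)
h = r sin θ − e = -27.690097 − 17 = -44.690097
x = r cos θ + √(L² − h²) = 34.194422 + √(6889.0 − 1997.2048) = 34.194422 + 69.941370 = 104.135792

104.1358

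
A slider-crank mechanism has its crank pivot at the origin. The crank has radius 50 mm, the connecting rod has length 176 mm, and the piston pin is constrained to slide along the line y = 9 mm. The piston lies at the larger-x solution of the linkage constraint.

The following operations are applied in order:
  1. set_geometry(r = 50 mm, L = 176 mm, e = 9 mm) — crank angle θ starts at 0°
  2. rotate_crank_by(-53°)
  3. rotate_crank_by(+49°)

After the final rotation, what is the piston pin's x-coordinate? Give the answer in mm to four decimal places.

set_geometry: r = 50 mm, L = 176 mm, e = 9 mm; θ ← 0°
rotate_crank_by(-53°): θ ← 0° -53° = -53°
rotate_crank_by(+49°): θ ← -53° +49° = -4°
crank pin P = (r cos θ, r sin θ) = (49.878203, -3.487824)
h = r sin θ − e = -3.487824 − 9 = -12.487824
x = r cos θ + √(L² − h²) = 49.878203 + √(30976.0 − 155.9457) = 49.878203 + 175.556413 = 225.434616

225.4346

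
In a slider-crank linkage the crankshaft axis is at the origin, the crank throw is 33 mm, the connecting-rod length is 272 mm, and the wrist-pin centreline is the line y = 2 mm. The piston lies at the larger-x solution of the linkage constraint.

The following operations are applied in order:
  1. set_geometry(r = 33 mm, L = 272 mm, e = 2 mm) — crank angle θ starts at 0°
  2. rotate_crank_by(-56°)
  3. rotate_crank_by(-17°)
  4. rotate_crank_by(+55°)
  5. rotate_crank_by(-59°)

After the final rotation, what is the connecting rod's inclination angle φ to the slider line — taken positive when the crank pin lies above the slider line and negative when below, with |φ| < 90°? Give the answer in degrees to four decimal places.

-7.2135

set_geometry: r = 33 mm, L = 272 mm, e = 2 mm; θ ← 0°
rotate_crank_by(-56°): θ ← 0° -56° = -56°
rotate_crank_by(-17°): θ ← -56° -17° = -73°
rotate_crank_by(+55°): θ ← -73° +55° = -18°
rotate_crank_by(-59°): θ ← -18° -59° = -77°
crank pin P = (r cos θ, r sin θ) = (7.423385, -32.154212)
h = r sin θ − e = -32.154212 − 2 = -34.154212
sin φ = h / L = -34.154212 / 272 = -0.12556696
φ = arcsin(-0.12556696) = -7.213498°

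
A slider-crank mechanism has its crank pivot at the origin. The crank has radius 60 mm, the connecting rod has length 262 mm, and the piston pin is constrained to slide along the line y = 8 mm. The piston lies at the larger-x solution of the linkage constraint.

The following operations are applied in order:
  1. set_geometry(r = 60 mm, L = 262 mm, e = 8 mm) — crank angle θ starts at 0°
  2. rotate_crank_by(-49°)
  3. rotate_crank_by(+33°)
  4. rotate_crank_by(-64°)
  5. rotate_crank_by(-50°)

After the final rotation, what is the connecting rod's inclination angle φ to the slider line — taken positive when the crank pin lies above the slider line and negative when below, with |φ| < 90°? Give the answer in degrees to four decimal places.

-11.8860

set_geometry: r = 60 mm, L = 262 mm, e = 8 mm; θ ← 0°
rotate_crank_by(-49°): θ ← 0° -49° = -49°
rotate_crank_by(+33°): θ ← -49° +33° = -16°
rotate_crank_by(-64°): θ ← -16° -64° = -80°
rotate_crank_by(-50°): θ ← -80° -50° = -130°
crank pin P = (r cos θ, r sin θ) = (-38.567257, -45.962667)
h = r sin θ − e = -45.962667 − 8 = -53.962667
sin φ = h / L = -53.962667 / 262 = -0.20596438
φ = arcsin(-0.20596438) = -11.885959°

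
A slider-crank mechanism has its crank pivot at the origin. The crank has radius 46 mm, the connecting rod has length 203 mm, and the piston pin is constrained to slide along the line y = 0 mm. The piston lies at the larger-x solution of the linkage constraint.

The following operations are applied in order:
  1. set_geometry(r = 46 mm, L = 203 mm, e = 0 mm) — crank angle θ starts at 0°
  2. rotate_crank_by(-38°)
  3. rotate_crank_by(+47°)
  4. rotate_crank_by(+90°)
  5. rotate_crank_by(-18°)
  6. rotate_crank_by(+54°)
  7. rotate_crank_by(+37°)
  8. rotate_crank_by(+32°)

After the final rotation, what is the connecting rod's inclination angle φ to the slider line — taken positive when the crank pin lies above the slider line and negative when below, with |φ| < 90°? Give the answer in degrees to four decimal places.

-5.2883

set_geometry: r = 46 mm, L = 203 mm, e = 0 mm; θ ← 0°
rotate_crank_by(-38°): θ ← 0° -38° = -38°
rotate_crank_by(+47°): θ ← -38° +47° = 9°
rotate_crank_by(+90°): θ ← 9° +90° = 99°
rotate_crank_by(-18°): θ ← 99° -18° = 81°
rotate_crank_by(+54°): θ ← 81° +54° = 135°
rotate_crank_by(+37°): θ ← 135° +37° = 172°
rotate_crank_by(+32°): θ ← 172° +32° = 204°
crank pin P = (r cos θ, r sin θ) = (-42.023091, -18.709886)
h = r sin θ − e = -18.709886 − 0 = -18.709886
sin φ = h / L = -18.709886 / 203 = -0.09216692
φ = arcsin(-0.09216692) = -5.288281°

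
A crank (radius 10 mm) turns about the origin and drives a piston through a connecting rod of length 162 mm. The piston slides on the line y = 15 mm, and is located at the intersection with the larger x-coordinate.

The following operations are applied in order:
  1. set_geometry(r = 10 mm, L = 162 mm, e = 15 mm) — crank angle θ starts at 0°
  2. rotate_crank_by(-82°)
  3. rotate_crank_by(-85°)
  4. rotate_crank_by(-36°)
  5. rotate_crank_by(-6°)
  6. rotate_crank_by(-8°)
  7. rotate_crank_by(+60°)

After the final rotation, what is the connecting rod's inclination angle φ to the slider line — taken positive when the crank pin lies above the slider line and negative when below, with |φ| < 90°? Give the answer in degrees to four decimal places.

-6.7024

set_geometry: r = 10 mm, L = 162 mm, e = 15 mm; θ ← 0°
rotate_crank_by(-82°): θ ← 0° -82° = -82°
rotate_crank_by(-85°): θ ← -82° -85° = -167°
rotate_crank_by(-36°): θ ← -167° -36° = -203°
rotate_crank_by(-6°): θ ← -203° -6° = -209°
rotate_crank_by(-8°): θ ← -209° -8° = -217°
rotate_crank_by(+60°): θ ← -217° +60° = -157°
crank pin P = (r cos θ, r sin θ) = (-9.205049, -3.907311)
h = r sin θ − e = -3.907311 − 15 = -18.907311
sin φ = h / L = -18.907311 / 162 = -0.11671180
φ = arcsin(-0.11671180) = -6.702369°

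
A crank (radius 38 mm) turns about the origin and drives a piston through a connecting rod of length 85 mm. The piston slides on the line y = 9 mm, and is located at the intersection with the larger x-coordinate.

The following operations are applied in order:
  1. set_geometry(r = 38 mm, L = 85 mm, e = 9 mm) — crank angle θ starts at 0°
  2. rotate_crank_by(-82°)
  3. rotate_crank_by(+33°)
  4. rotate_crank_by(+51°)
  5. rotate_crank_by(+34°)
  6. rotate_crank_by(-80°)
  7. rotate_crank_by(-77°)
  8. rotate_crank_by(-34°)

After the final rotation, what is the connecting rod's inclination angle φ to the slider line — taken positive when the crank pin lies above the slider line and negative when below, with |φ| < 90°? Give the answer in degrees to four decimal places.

set_geometry: r = 38 mm, L = 85 mm, e = 9 mm; θ ← 0°
rotate_crank_by(-82°): θ ← 0° -82° = -82°
rotate_crank_by(+33°): θ ← -82° +33° = -49°
rotate_crank_by(+51°): θ ← -49° +51° = 2°
rotate_crank_by(+34°): θ ← 2° +34° = 36°
rotate_crank_by(-80°): θ ← 36° -80° = -44°
rotate_crank_by(-77°): θ ← -44° -77° = -121°
rotate_crank_by(-34°): θ ← -121° -34° = -155°
crank pin P = (r cos θ, r sin θ) = (-34.439696, -16.059494)
h = r sin θ − e = -16.059494 − 9 = -25.059494
sin φ = h / L = -25.059494 / 85 = -0.29481758
φ = arcsin(-0.29481758) = -17.146599°

-17.1466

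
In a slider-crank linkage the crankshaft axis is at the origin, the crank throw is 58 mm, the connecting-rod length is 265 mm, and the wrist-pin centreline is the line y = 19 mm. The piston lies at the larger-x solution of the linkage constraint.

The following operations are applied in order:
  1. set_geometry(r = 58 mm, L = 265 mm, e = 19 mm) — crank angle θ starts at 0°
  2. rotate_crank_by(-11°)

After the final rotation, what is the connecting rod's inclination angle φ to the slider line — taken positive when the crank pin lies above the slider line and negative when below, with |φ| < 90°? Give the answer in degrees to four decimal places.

-6.5148

set_geometry: r = 58 mm, L = 265 mm, e = 19 mm; θ ← 0°
rotate_crank_by(-11°): θ ← 0° -11° = -11°
crank pin P = (r cos θ, r sin θ) = (56.934377, -11.066922)
h = r sin θ − e = -11.066922 − 19 = -30.066922
sin φ = h / L = -30.066922 / 265 = -0.11346008
φ = arcsin(-0.11346008) = -6.514813°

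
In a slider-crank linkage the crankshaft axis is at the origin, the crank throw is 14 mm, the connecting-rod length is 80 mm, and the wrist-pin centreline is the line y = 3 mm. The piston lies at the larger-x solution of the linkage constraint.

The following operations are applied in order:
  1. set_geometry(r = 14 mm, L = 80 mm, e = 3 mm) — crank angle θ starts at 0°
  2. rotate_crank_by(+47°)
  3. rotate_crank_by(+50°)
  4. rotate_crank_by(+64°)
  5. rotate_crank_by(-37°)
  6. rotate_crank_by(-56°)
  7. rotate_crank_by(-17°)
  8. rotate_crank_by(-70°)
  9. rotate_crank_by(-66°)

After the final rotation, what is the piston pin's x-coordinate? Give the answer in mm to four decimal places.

set_geometry: r = 14 mm, L = 80 mm, e = 3 mm; θ ← 0°
rotate_crank_by(+47°): θ ← 0° +47° = 47°
rotate_crank_by(+50°): θ ← 47° +50° = 97°
rotate_crank_by(+64°): θ ← 97° +64° = 161°
rotate_crank_by(-37°): θ ← 161° -37° = 124°
rotate_crank_by(-56°): θ ← 124° -56° = 68°
rotate_crank_by(-17°): θ ← 68° -17° = 51°
rotate_crank_by(-70°): θ ← 51° -70° = -19°
rotate_crank_by(-66°): θ ← -19° -66° = -85°
crank pin P = (r cos θ, r sin θ) = (1.220180, -13.946726)
h = r sin θ − e = -13.946726 − 3 = -16.946726
x = r cos θ + √(L² − h²) = 1.220180 + √(6400.0 − 287.1915) = 1.220180 + 78.184452 = 79.404632

79.4046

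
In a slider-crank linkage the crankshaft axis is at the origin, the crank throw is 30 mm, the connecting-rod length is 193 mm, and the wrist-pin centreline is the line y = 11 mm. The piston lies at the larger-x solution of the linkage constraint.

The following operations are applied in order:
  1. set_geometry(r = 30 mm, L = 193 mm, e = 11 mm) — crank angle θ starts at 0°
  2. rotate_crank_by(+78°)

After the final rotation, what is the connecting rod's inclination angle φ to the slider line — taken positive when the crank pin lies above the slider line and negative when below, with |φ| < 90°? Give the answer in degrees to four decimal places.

5.4541

set_geometry: r = 30 mm, L = 193 mm, e = 11 mm; θ ← 0°
rotate_crank_by(+78°): θ ← 0° +78° = 78°
crank pin P = (r cos θ, r sin θ) = (6.237351, 29.344428)
h = r sin θ − e = 29.344428 − 11 = 18.344428
sin φ = h / L = 18.344428 / 193 = 0.09504885
φ = arcsin(0.09504885) = 5.454131°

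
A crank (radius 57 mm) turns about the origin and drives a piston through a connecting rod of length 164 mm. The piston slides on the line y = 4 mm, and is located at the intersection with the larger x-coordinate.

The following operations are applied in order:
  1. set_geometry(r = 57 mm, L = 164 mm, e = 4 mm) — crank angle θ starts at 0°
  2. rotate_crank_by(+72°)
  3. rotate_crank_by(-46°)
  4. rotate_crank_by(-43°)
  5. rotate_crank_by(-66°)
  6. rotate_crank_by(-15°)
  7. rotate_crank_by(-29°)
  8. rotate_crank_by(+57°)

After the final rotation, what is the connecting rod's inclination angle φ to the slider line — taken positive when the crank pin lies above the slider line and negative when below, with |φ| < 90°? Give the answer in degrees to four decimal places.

-20.5479

set_geometry: r = 57 mm, L = 164 mm, e = 4 mm; θ ← 0°
rotate_crank_by(+72°): θ ← 0° +72° = 72°
rotate_crank_by(-46°): θ ← 72° -46° = 26°
rotate_crank_by(-43°): θ ← 26° -43° = -17°
rotate_crank_by(-66°): θ ← -17° -66° = -83°
rotate_crank_by(-15°): θ ← -83° -15° = -98°
rotate_crank_by(-29°): θ ← -98° -29° = -127°
rotate_crank_by(+57°): θ ← -127° +57° = -70°
crank pin P = (r cos θ, r sin θ) = (19.495148, -53.562479)
h = r sin θ − e = -53.562479 − 4 = -57.562479
sin φ = h / L = -57.562479 / 164 = -0.35099073
φ = arcsin(-0.35099073) = -20.547924°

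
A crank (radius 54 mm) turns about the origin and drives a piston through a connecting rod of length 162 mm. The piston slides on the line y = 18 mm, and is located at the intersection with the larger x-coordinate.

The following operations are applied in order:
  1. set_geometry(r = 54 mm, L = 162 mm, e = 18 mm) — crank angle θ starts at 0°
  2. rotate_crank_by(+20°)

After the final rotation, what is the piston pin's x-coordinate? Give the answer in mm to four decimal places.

212.7427

set_geometry: r = 54 mm, L = 162 mm, e = 18 mm; θ ← 0°
rotate_crank_by(+20°): θ ← 0° +20° = 20°
crank pin P = (r cos θ, r sin θ) = (50.743402, 18.469088)
h = r sin θ − e = 18.469088 − 18 = 0.469088
x = r cos θ + √(L² − h²) = 50.743402 + √(26244.0 − 0.2200) = 50.743402 + 161.999321 = 212.742722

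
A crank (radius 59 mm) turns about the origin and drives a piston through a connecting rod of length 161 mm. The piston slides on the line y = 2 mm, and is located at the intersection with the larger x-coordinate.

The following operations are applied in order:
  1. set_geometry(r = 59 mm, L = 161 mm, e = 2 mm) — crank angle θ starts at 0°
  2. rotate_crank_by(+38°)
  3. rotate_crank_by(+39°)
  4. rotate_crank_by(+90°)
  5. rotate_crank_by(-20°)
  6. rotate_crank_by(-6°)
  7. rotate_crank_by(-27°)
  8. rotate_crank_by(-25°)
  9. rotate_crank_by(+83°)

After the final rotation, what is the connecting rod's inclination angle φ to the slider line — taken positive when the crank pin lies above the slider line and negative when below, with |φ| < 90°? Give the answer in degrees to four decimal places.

set_geometry: r = 59 mm, L = 161 mm, e = 2 mm; θ ← 0°
rotate_crank_by(+38°): θ ← 0° +38° = 38°
rotate_crank_by(+39°): θ ← 38° +39° = 77°
rotate_crank_by(+90°): θ ← 77° +90° = 167°
rotate_crank_by(-20°): θ ← 167° -20° = 147°
rotate_crank_by(-6°): θ ← 147° -6° = 141°
rotate_crank_by(-27°): θ ← 141° -27° = 114°
rotate_crank_by(-25°): θ ← 114° -25° = 89°
rotate_crank_by(+83°): θ ← 89° +83° = 172°
crank pin P = (r cos θ, r sin θ) = (-58.425816, 8.211213)
h = r sin θ − e = 8.211213 − 2 = 6.211213
sin φ = h / L = 6.211213 / 161 = 0.03857896
φ = arcsin(0.03857896) = 2.210960°

2.2110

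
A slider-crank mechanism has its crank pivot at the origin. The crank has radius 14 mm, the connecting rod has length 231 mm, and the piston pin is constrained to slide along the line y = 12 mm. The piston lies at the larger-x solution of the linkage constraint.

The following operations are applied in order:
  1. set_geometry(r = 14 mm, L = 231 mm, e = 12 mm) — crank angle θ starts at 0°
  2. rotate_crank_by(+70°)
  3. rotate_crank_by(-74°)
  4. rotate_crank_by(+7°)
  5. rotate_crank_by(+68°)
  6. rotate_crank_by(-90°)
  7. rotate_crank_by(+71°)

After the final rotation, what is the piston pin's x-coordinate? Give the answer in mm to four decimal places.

239.6172

set_geometry: r = 14 mm, L = 231 mm, e = 12 mm; θ ← 0°
rotate_crank_by(+70°): θ ← 0° +70° = 70°
rotate_crank_by(-74°): θ ← 70° -74° = -4°
rotate_crank_by(+7°): θ ← -4° +7° = 3°
rotate_crank_by(+68°): θ ← 3° +68° = 71°
rotate_crank_by(-90°): θ ← 71° -90° = -19°
rotate_crank_by(+71°): θ ← -19° +71° = 52°
crank pin P = (r cos θ, r sin θ) = (8.619261, 11.032151)
h = r sin θ − e = 11.032151 − 12 = -0.967849
x = r cos θ + √(L² − h²) = 8.619261 + √(53361.0 − 0.9367) = 8.619261 + 230.997972 = 239.617233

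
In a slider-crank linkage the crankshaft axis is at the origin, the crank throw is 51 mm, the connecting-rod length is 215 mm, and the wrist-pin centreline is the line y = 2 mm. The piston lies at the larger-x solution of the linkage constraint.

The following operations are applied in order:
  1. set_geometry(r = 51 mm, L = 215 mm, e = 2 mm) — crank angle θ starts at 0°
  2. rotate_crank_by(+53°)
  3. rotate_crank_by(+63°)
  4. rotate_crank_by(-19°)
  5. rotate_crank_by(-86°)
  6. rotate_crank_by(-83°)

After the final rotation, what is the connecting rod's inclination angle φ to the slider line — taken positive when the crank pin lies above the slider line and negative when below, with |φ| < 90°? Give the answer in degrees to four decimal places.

-13.5858

set_geometry: r = 51 mm, L = 215 mm, e = 2 mm; θ ← 0°
rotate_crank_by(+53°): θ ← 0° +53° = 53°
rotate_crank_by(+63°): θ ← 53° +63° = 116°
rotate_crank_by(-19°): θ ← 116° -19° = 97°
rotate_crank_by(-86°): θ ← 97° -86° = 11°
rotate_crank_by(-83°): θ ← 11° -83° = -72°
crank pin P = (r cos θ, r sin θ) = (15.759867, -48.503882)
h = r sin θ − e = -48.503882 − 2 = -50.503882
sin φ = h / L = -50.503882 / 215 = -0.23490178
φ = arcsin(-0.23490178) = -13.585833°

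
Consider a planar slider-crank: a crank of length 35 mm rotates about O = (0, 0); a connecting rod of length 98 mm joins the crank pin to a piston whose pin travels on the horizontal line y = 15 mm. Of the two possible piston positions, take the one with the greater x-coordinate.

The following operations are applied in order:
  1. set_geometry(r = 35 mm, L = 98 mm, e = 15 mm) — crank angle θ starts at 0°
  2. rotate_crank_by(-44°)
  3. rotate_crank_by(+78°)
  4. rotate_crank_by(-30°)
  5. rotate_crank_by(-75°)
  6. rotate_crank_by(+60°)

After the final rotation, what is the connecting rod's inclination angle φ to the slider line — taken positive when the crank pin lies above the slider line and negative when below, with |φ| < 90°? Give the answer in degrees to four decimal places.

set_geometry: r = 35 mm, L = 98 mm, e = 15 mm; θ ← 0°
rotate_crank_by(-44°): θ ← 0° -44° = -44°
rotate_crank_by(+78°): θ ← -44° +78° = 34°
rotate_crank_by(-30°): θ ← 34° -30° = 4°
rotate_crank_by(-75°): θ ← 4° -75° = -71°
rotate_crank_by(+60°): θ ← -71° +60° = -11°
crank pin P = (r cos θ, r sin θ) = (34.356951, -6.678315)
h = r sin θ − e = -6.678315 − 15 = -21.678315
sin φ = h / L = -21.678315 / 98 = -0.22120729
φ = arcsin(-0.22120729) = -12.779953°

-12.7800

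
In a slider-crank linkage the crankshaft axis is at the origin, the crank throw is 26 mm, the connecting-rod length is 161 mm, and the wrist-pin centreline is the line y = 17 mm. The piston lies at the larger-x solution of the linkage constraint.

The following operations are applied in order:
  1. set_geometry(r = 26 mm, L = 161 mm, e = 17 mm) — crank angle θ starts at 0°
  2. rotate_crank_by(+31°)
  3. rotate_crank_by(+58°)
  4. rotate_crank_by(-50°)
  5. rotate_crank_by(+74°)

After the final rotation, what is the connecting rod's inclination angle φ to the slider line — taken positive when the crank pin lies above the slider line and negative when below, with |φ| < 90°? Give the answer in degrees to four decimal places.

set_geometry: r = 26 mm, L = 161 mm, e = 17 mm; θ ← 0°
rotate_crank_by(+31°): θ ← 0° +31° = 31°
rotate_crank_by(+58°): θ ← 31° +58° = 89°
rotate_crank_by(-50°): θ ← 89° -50° = 39°
rotate_crank_by(+74°): θ ← 39° +74° = 113°
crank pin P = (r cos θ, r sin θ) = (-10.159009, 23.933126)
h = r sin θ − e = 23.933126 − 17 = 6.933126
sin φ = h / L = 6.933126 / 161 = 0.04306290
φ = arcsin(0.04306290) = 2.468085°

2.4681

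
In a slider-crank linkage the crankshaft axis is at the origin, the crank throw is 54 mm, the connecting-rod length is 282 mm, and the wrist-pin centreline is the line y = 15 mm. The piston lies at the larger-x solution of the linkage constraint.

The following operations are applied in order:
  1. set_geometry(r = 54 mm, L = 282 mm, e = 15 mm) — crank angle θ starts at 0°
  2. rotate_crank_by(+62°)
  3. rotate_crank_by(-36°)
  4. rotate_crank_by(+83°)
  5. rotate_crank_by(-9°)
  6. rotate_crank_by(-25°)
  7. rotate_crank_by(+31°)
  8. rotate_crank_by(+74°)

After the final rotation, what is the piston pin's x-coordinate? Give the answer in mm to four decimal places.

set_geometry: r = 54 mm, L = 282 mm, e = 15 mm; θ ← 0°
rotate_crank_by(+62°): θ ← 0° +62° = 62°
rotate_crank_by(-36°): θ ← 62° -36° = 26°
rotate_crank_by(+83°): θ ← 26° +83° = 109°
rotate_crank_by(-9°): θ ← 109° -9° = 100°
rotate_crank_by(-25°): θ ← 100° -25° = 75°
rotate_crank_by(+31°): θ ← 75° +31° = 106°
rotate_crank_by(+74°): θ ← 106° +74° = 180°
crank pin P = (r cos θ, r sin θ) = (-54.000000, 0.000000)
h = r sin θ − e = 0.000000 − 15 = -15.000000
x = r cos θ + √(L² − h²) = -54.000000 + √(79524.0 − 225.0000) = -54.000000 + 281.600781 = 227.600781

227.6008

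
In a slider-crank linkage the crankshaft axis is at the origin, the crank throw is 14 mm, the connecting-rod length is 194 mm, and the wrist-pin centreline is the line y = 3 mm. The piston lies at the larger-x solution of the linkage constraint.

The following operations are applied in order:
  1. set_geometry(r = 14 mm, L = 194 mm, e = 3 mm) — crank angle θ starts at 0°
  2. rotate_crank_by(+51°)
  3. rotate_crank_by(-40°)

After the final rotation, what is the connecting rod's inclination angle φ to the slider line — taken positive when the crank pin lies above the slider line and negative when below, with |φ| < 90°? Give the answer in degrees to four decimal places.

-0.0971

set_geometry: r = 14 mm, L = 194 mm, e = 3 mm; θ ← 0°
rotate_crank_by(+51°): θ ← 0° +51° = 51°
rotate_crank_by(-40°): θ ← 51° -40° = 11°
crank pin P = (r cos θ, r sin θ) = (13.742781, 2.671326)
h = r sin θ − e = 2.671326 − 3 = -0.328674
sin φ = h / L = -0.328674 / 194 = -0.00169420
φ = arcsin(-0.00169420) = -0.097070°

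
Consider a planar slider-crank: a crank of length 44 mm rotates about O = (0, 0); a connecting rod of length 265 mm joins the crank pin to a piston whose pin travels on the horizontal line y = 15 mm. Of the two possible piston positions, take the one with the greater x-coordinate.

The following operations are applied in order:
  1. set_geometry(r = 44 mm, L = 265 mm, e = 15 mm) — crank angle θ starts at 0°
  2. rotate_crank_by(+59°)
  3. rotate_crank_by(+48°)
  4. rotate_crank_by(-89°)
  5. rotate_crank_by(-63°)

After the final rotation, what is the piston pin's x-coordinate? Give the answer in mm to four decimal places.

292.0698

set_geometry: r = 44 mm, L = 265 mm, e = 15 mm; θ ← 0°
rotate_crank_by(+59°): θ ← 0° +59° = 59°
rotate_crank_by(+48°): θ ← 59° +48° = 107°
rotate_crank_by(-89°): θ ← 107° -89° = 18°
rotate_crank_by(-63°): θ ← 18° -63° = -45°
crank pin P = (r cos θ, r sin θ) = (31.112698, -31.112698)
h = r sin θ − e = -31.112698 − 15 = -46.112698
x = r cos θ + √(L² − h²) = 31.112698 + √(70225.0 − 2126.3810) = 31.112698 + 260.957121 = 292.069819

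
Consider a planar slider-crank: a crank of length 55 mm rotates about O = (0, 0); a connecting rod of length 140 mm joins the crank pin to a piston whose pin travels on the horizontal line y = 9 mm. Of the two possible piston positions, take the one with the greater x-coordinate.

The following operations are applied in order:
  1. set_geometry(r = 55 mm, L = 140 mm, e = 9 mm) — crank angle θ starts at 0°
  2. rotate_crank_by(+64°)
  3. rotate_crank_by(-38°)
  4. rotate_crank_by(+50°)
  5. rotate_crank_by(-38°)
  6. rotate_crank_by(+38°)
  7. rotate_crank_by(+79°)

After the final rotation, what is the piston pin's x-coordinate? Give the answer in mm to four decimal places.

89.4266

set_geometry: r = 55 mm, L = 140 mm, e = 9 mm; θ ← 0°
rotate_crank_by(+64°): θ ← 0° +64° = 64°
rotate_crank_by(-38°): θ ← 64° -38° = 26°
rotate_crank_by(+50°): θ ← 26° +50° = 76°
rotate_crank_by(-38°): θ ← 76° -38° = 38°
rotate_crank_by(+38°): θ ← 38° +38° = 76°
rotate_crank_by(+79°): θ ← 76° +79° = 155°
crank pin P = (r cos θ, r sin θ) = (-49.846928, 23.244004)
h = r sin θ − e = 23.244004 − 9 = 14.244004
x = r cos θ + √(L² − h²) = -49.846928 + √(19600.0 − 202.8917) = -49.846928 + 139.273502 = 89.426574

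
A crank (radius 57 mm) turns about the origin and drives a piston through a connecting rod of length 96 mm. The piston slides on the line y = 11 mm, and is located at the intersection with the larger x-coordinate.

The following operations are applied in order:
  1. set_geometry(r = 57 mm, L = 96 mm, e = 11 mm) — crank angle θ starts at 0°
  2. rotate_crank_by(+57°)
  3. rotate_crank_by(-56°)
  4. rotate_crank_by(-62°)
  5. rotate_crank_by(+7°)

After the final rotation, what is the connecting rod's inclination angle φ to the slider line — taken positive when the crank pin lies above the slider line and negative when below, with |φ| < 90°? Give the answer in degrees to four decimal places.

set_geometry: r = 57 mm, L = 96 mm, e = 11 mm; θ ← 0°
rotate_crank_by(+57°): θ ← 0° +57° = 57°
rotate_crank_by(-56°): θ ← 57° -56° = 1°
rotate_crank_by(-62°): θ ← 1° -62° = -61°
rotate_crank_by(+7°): θ ← -61° +7° = -54°
crank pin P = (r cos θ, r sin θ) = (33.503759, -46.113969)
h = r sin θ − e = -46.113969 − 11 = -57.113969
sin φ = h / L = -57.113969 / 96 = -0.59493717
φ = arcsin(-0.59493717) = -36.508153°

-36.5082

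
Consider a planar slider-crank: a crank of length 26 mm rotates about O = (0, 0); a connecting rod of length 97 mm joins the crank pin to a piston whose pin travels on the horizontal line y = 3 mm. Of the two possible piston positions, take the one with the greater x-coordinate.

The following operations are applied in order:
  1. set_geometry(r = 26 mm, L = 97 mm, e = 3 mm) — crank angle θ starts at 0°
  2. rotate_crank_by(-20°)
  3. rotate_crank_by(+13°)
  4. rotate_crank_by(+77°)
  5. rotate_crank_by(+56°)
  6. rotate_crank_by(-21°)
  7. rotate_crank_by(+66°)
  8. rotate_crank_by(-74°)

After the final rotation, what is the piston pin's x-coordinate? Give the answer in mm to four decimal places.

91.1122

set_geometry: r = 26 mm, L = 97 mm, e = 3 mm; θ ← 0°
rotate_crank_by(-20°): θ ← 0° -20° = -20°
rotate_crank_by(+13°): θ ← -20° +13° = -7°
rotate_crank_by(+77°): θ ← -7° +77° = 70°
rotate_crank_by(+56°): θ ← 70° +56° = 126°
rotate_crank_by(-21°): θ ← 126° -21° = 105°
rotate_crank_by(+66°): θ ← 105° +66° = 171°
rotate_crank_by(-74°): θ ← 171° -74° = 97°
crank pin P = (r cos θ, r sin θ) = (-3.168603, 25.806200)
h = r sin θ − e = 25.806200 − 3 = 22.806200
x = r cos θ + √(L² − h²) = -3.168603 + √(9409.0 − 520.1228) = -3.168603 + 94.280842 = 91.112239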